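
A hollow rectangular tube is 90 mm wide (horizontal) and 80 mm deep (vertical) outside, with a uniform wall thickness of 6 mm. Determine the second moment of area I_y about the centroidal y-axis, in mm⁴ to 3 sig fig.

I_y ≈ 2.17 × 10⁶ mm⁴

Decompose the section into non-overlapping parts with the origin at the bottom-left of its bounding rectangle.
Outer rectangle: 90 × 80, A = 7 200 mm², x = 45 mm, Ī = 4 860 000 mm⁴.
Inner void (subtracted): 78 × 68, A = 5 304 mm², x = 45 mm, Ī = 2 689 128 mm⁴.
By symmetry the centroid is at mid-width, x̄ = 45 mm.
All pieces are centred on the centroidal y-axis, so I = ΣĪ (holes subtracted) = 2 170 872 mm⁴.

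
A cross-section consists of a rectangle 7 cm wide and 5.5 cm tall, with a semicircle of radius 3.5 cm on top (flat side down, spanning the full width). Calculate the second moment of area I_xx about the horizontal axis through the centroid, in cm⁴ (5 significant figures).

I_xx ≈ 343.68 cm⁴

Treat the section as a set of non-overlapping primitives; coordinates are from the bounding-box lower-left.
Rectangular body: 7 × 5.5, A = 38.5 cm², y = 2.75 cm, Ī = 97.05208 cm⁴.
Semicircular cap: semicircle r = 3.5, A = 19.24226 cm², y = 6.985446 cm, Ī = 16.4704 cm⁴.
Centroid: ȳ = ΣA·y / ΣA = 4.161437 cm.
Transfer each piece to the horizontal axis through the centroid using Ī + A·d² with d = y − 4.161437:
  rectangular body: d = -1.411437 cm → contributes +173.75 cm⁴
  semicircular cap: d = 2.824009 cm → contributes +169.928 cm⁴
Total I = 343.6779 cm⁴.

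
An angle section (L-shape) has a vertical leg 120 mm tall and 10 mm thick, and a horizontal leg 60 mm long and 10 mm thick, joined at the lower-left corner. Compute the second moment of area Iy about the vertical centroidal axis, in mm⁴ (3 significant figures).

Iy ≈ 4.32 × 10⁵ mm⁴

Treat the section as a set of non-overlapping primitives; coordinates are from the bounding-box lower-left.
Vertical leg: 10 × 120, A = 1 200 mm², x = 5 mm, Ī = 10 000 mm⁴.
Horizontal leg (remainder): 50 × 10, A = 500 mm², x = 35 mm, Ī = 104 167 mm⁴.
Centroid: x̄ = ΣA·x / ΣA = 13.824 mm.
Transfer each piece to the vertical centroidal axis using Ī + A·d² with d = x − 13.824:
  vertical leg: d = -8.8235 mm → contributes +103 426 mm⁴
  horizontal leg (remainder): d = 21.176 mm → contributes +328 388 mm⁴
Total I = 431 814 mm⁴.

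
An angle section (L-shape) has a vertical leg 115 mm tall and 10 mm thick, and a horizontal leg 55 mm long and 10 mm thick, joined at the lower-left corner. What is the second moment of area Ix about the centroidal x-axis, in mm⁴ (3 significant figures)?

Decompose the section into non-overlapping parts with the origin at the bottom-left of its bounding rectangle.
Vertical leg: 10 × 115, A = 1 150 mm², y = 57.5 mm, Ī = 1 267 396 mm⁴.
Horizontal leg (remainder): 45 × 10, A = 450 mm², y = 5 mm, Ī = 3 750 mm⁴.
Centroid: ȳ = ΣA·y / ΣA = 42.734 mm.
Transfer each piece to the centroidal x-axis using Ī + A·d² with d = y − 42.734:
  vertical leg: d = 14.766 mm → contributes +1 518 123 mm⁴
  horizontal leg (remainder): d = -37.734 mm → contributes +644 497 mm⁴
Total I = 2 162 620 mm⁴.

Ix ≈ 2.16 × 10⁶ mm⁴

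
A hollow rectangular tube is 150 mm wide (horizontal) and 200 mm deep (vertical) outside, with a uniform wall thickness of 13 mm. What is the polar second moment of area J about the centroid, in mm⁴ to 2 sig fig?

Decompose the section into non-overlapping parts with the origin at the bottom-left of its bounding rectangle.
Outer rectangle: 150 × 200, A = 30 000 mm², y = 100 mm, Ī = 100 000 000 mm⁴.
Inner void (subtracted): 124 × 174, A = 21 576 mm², y = 100 mm, Ī = 54 436 248 mm⁴.
By symmetry the centroid is at mid-height, ȳ = 100 mm.
All pieces are centred on the centroidal x-axis, so I = ΣĪ (holes subtracted) = 45 563 752 mm⁴.
Repeating about the centroidal y-axis gives I_y = 28 603 952 mm⁴.
Polar second moment: J = I_x + I_y = 74 167 704 mm⁴.

J ≈ 7.4 × 10⁷ mm⁴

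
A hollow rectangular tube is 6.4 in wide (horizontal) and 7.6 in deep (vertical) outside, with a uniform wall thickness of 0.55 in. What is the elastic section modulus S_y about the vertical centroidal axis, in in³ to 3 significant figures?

S_y ≈ 26.7 in³

Break the section into simple shapes (no overlaps), measuring from the bottom-left corner of the bounding box.
Outer rectangle: 6.4 × 7.6, A = 48.64 in², x = 3.2 in, Ī = 166.02 in⁴.
Inner void (subtracted): 5.3 × 6.5, A = 34.45 in², x = 3.2 in, Ī = 80.642 in⁴.
By symmetry the centroid is at mid-width, x̄ = 3.2 in.
All pieces are centred on the vertical centroidal axis, so I = ΣĪ (holes subtracted) = 85.383 in⁴.
Extreme fibre distance c = 3.2 in; S = I/c = 26.682 in³.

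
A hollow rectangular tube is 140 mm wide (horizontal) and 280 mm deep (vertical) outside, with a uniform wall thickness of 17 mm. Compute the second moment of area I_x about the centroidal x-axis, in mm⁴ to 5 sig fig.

Decompose the section into non-overlapping parts with the origin at the bottom-left of its bounding rectangle.
Outer rectangle: 140 × 280, A = 39 200 mm², y = 140 mm, Ī = 256 106 667 mm⁴.
Inner void (subtracted): 106 × 246, A = 26 076 mm², y = 140 mm, Ī = 131 501 268 mm⁴.
By symmetry the centroid is at mid-height, ȳ = 140 mm.
All pieces are centred on the centroidal x-axis, so I = ΣĪ (holes subtracted) = 124 605 399 mm⁴.

I_x ≈ 1.2461 × 10⁸ mm⁴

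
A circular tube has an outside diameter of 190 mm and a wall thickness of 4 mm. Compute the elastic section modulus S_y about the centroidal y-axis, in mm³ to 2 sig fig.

Treat the section as a set of non-overlapping primitives; coordinates are from the bounding-box lower-left.
Outer circle: ⌀190, A = 28 353 mm², x = 95 mm, Ī = 63 971 171 mm⁴.
Bore (subtracted): ⌀182, A = 26 016 mm², x = 95 mm, Ī = 53 858 648 mm⁴.
By symmetry the centroid is at mid-width, x̄ = 95 mm.
All pieces are centred on the centroidal y-axis, so I = ΣĪ (holes subtracted) = 10 112 523 mm⁴.
Extreme fibre distance c = 95 mm; S = I/c = 106 448 mm³.

S_y ≈ 1.1 × 10⁵ mm³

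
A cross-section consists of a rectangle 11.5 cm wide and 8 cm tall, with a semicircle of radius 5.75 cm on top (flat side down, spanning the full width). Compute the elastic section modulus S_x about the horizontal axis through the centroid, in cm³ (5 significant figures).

Decompose the section into non-overlapping parts with the origin at the bottom-left of its bounding rectangle.
Rectangular body: 11.5 × 8, A = 92 cm², y = 4 cm, Ī = 490.6667 cm⁴.
Semicircular cap: semicircle r = 5.75, A = 51.93445 cm², y = 10.44038 cm, Ī = 119.9785 cm⁴.
Centroid: ȳ = ΣA·y / ΣA = 6.323817 cm.
Transfer each piece to the horizontal axis through the centroid using Ī + A·d² with d = y − 6.323817:
  rectangular body: d = -2.323817 cm → contributes +987.4784 cm⁴
  semicircular cap: d = 4.116558 cm → contributes +1000.062 cm⁴
Total I = 1987.541 cm⁴.
Extreme fibre distance c = 7.426183 cm; S = I/c = 267.6396 cm³.

S_x ≈ 267.64 cm³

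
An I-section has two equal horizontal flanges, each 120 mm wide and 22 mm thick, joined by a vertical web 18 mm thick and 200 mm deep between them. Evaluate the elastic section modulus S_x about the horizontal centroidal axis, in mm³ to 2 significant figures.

S_x ≈ 6.3 × 10⁵ mm³

Split into non-overlapping primitives; take the origin at the lower-left of the bounding box.
Bottom flange: 120 × 22, A = 2 640 mm², y = 11 mm, Ī = 106 480 mm⁴.
Web: 18 × 200, A = 3 600 mm², y = 122 mm, Ī = 12 000 000 mm⁴.
Top flange: 120 × 22, A = 2 640 mm², y = 233 mm, Ī = 106 480 mm⁴.
By symmetry the centroid is at mid-height, ȳ = 122 mm.
Transfer each piece to the horizontal centroidal axis using Ī + A·d² with d = y − 122:
  bottom flange: d = -111 mm → contributes +32 633 920 mm⁴
  web: d = 0 mm → contributes +12 000 000 mm⁴
  top flange: d = 111 mm → contributes +32 633 920 mm⁴
Total I = 77 267 840 mm⁴.
Extreme fibre distance c = 122 mm; S = I/c = 633 343 mm³.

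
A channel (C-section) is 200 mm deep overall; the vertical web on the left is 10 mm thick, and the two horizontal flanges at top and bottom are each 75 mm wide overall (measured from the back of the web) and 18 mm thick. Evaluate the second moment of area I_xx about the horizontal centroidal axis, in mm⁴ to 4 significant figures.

Treat the section as a set of non-overlapping primitives; coordinates are from the bounding-box lower-left.
Web: 10 × 200, A = 2 000 mm², y = 100 mm, Ī = 6 666 667 mm⁴.
Top flange (beyond web): 65 × 18, A = 1 170 mm², y = 191 mm, Ī = 31 590 mm⁴.
Bottom flange (beyond web): 65 × 18, A = 1 170 mm², y = 9 mm, Ī = 31 590 mm⁴.
By symmetry the centroid is at mid-height, ȳ = 100 mm.
Transfer each piece to the horizontal centroidal axis using Ī + A·d² with d = y − 100:
  web: d = 0 mm → contributes +6 666 667 mm⁴
  top flange (beyond web): d = 91 mm → contributes +9 720 360 mm⁴
  bottom flange (beyond web): d = -91 mm → contributes +9 720 360 mm⁴
Total I = 26 107 387 mm⁴.

I_xx ≈ 2.611 × 10⁷ mm⁴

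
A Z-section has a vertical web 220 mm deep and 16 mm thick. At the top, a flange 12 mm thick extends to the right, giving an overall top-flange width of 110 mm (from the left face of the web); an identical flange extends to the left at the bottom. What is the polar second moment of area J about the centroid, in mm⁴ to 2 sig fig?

Break the section into simple shapes (no overlaps), measuring from the bottom-left corner of the bounding box.
Web: 16 × 220, A = 3 520 mm², y = 110 mm, Ī = 14 197 333 mm⁴.
Top flange (beyond web): 94 × 12, A = 1 128 mm², y = 214 mm, Ī = 13 536 mm⁴.
Bottom flange (beyond web): 94 × 12, A = 1 128 mm², y = 6 mm, Ī = 13 536 mm⁴.
Centroid: ȳ = ΣA·y / ΣA = 110 mm.
Transfer each piece to the centroidal x-axis using Ī + A·d² with d = y − 110:
  web: d = 0 mm → contributes +14 197 333 mm⁴
  top flange (beyond web): d = 104 mm → contributes +12 213 984 mm⁴
  bottom flange (beyond web): d = -104 mm → contributes +12 213 984 mm⁴
Total I = 38 625 301 mm⁴.
For the y-axis: x̄ = 102 mm.
Repeating about the centroidal y-axis gives I_y = 8 560 661 mm⁴.
Polar second moment: J = I_x + I_y = 47 185 963 mm⁴.

J ≈ 4.7 × 10⁷ mm⁴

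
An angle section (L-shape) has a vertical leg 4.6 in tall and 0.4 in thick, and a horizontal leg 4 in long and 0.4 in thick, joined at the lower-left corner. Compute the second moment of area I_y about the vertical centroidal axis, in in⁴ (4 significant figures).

I_y ≈ 4.811 in⁴

Decompose the section into non-overlapping parts with the origin at the bottom-left of its bounding rectangle.
Vertical leg: 0.4 × 4.6, A = 1.84 in², x = 0.2 in, Ī = 0.0245333 in⁴.
Horizontal leg (remainder): 3.6 × 0.4, A = 1.44 in², x = 2.2 in, Ī = 1.5552 in⁴.
Centroid: x̄ = ΣA·x / ΣA = 1.07805 in.
Transfer each piece to the vertical centroidal axis using Ī + A·d² with d = x − 1.07805:
  vertical leg: d = -0.878049 in → contributes +1.44312 in⁴
  horizontal leg (remainder): d = 1.12195 in → contributes +3.36784 in⁴
Total I = 4.81095 in⁴.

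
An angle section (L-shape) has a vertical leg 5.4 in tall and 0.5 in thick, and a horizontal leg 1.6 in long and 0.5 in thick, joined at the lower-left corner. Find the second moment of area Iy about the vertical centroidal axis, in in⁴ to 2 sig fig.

Split into non-overlapping primitives; take the origin at the lower-left of the bounding box.
Vertical leg: 0.5 × 5.4, A = 2.7 in², x = 0.25 in, Ī = 0.05625 in⁴.
Horizontal leg (remainder): 1.1 × 0.5, A = 0.55 in², x = 1.05 in, Ī = 0.05546 in⁴.
Centroid: x̄ = ΣA·x / ΣA = 0.3854 in.
Transfer each piece to the vertical centroidal axis using Ī + A·d² with d = x − 0.3854:
  vertical leg: d = -0.1354 in → contributes +0.1057 in⁴
  horizontal leg (remainder): d = 0.6646 in → contributes +0.2984 in⁴
Total I = 0.4041 in⁴.

Iy ≈ 0.40 in⁴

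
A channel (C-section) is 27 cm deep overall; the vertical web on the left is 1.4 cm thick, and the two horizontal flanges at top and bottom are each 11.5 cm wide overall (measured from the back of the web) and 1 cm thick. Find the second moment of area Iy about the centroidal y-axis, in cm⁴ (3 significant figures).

Iy ≈ 613 cm⁴

Decompose the section into non-overlapping parts with the origin at the bottom-left of its bounding rectangle.
Web: 1.4 × 27, A = 37.8 cm², x = 0.7 cm, Ī = 6.174 cm⁴.
Top flange (beyond web): 10.1 × 1, A = 10.1 cm², x = 6.45 cm, Ī = 85.858 cm⁴.
Bottom flange (beyond web): 10.1 × 1, A = 10.1 cm², x = 6.45 cm, Ī = 85.858 cm⁴.
Centroid: x̄ = ΣA·x / ΣA = 2.7026 cm.
Transfer each piece to the centroidal y-axis using Ī + A·d² with d = x − 2.7026:
  web: d = -2.0026 cm → contributes +157.77 cm⁴
  top flange (beyond web): d = 3.7474 cm → contributes +227.69 cm⁴
  bottom flange (beyond web): d = 3.7474 cm → contributes +227.69 cm⁴
Total I = 613.15 cm⁴.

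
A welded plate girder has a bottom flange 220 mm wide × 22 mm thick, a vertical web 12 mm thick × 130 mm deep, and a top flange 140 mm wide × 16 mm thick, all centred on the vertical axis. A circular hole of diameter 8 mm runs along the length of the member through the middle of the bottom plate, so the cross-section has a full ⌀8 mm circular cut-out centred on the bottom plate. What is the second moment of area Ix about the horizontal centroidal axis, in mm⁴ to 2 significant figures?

Ix ≈ 3.7 × 10⁷ mm⁴

Decompose the section into non-overlapping parts with the origin at the bottom-left of its bounding rectangle.
Bottom plate: 220 × 22, A = 4 840 mm², y = 11 mm, Ī = 195 213 mm⁴.
Web plate: 12 × 130, A = 1 560 mm², y = 87 mm, Ī = 2 197 000 mm⁴.
Top plate: 140 × 16, A = 2 240 mm², y = 160 mm, Ī = 47 787 mm⁴.
Hole (subtracted): ⌀8, A = 50.27 mm², y = 11 mm, Ī = 201.1 mm⁴.
Centroid: ȳ = ΣA·y / ΣA = 63.66 mm.
Transfer each piece to the horizontal centroidal axis using Ī + A·d² with d = y − 63.66:
  bottom plate: d = -52.66 mm → contributes +13 615 984 mm⁴
  web plate: d = 23.34 mm → contributes +3 046 949 mm⁴
  top plate: d = 96.34 mm → contributes +20 838 888 mm⁴
  hole: d = -52.66 mm → contributes −139 582 mm⁴
Total I = 37 362 240 mm⁴.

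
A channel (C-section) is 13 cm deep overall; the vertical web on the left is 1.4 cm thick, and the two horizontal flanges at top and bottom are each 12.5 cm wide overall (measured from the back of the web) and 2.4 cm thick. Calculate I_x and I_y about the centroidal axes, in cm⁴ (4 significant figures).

Break the section into simple shapes (no overlaps), measuring from the bottom-left corner of the bounding box.
Web: 1.4 × 13, A = 18.2 cm², y = 6.5 cm, Ī = 256.317 cm⁴.
Top flange (beyond web): 11.1 × 2.4, A = 26.64 cm², y = 11.8 cm, Ī = 12.7872 cm⁴.
Bottom flange (beyond web): 11.1 × 2.4, A = 26.64 cm², y = 1.2 cm, Ī = 12.7872 cm⁴.
By symmetry the centroid is at mid-height, ȳ = 6.5 cm.
Transfer each piece to the centroidal x-axis using Ī + A·d² with d = y − 6.5:
  web: d = 0 cm → contributes +256.317 cm⁴
  top flange (beyond web): d = 5.3 cm → contributes +761.105 cm⁴
  bottom flange (beyond web): d = -5.3 cm → contributes +761.105 cm⁴
Total I = 1778.53 cm⁴.
For the y-axis: x̄ = 5.35865 cm.
Repeating about the centroidal y-axis gives I_y = 1079.95 cm⁴.

I_x ≈ 1779 cm⁴, I_y ≈ 1080 cm⁴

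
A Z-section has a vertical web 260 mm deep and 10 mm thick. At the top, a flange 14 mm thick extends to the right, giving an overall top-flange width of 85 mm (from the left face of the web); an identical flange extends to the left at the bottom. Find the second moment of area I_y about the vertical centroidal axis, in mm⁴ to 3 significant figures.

Treat the section as a set of non-overlapping primitives; coordinates are from the bounding-box lower-left.
Web: 10 × 260, A = 2 600 mm², x = 80 mm, Ī = 21 667 mm⁴.
Top flange (beyond web): 75 × 14, A = 1 050 mm², x = 122.5 mm, Ī = 492 188 mm⁴.
Bottom flange (beyond web): 75 × 14, A = 1 050 mm², x = 37.5 mm, Ī = 492 188 mm⁴.
Centroid: x̄ = ΣA·x / ΣA = 80 mm.
Transfer each piece to the vertical centroidal axis using Ī + A·d² with d = x − 80:
  web: d = 0 mm → contributes +21 667 mm⁴
  top flange (beyond web): d = 42.5 mm → contributes +2 388 750 mm⁴
  bottom flange (beyond web): d = -42.5 mm → contributes +2 388 750 mm⁴
Total I = 4 799 167 mm⁴.

I_y ≈ 4.80 × 10⁶ mm⁴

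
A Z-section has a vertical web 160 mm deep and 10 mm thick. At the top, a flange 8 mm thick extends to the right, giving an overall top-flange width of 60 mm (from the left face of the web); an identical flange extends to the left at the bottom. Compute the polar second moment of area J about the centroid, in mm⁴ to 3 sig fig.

Break the section into simple shapes (no overlaps), measuring from the bottom-left corner of the bounding box.
Web: 10 × 160, A = 1 600 mm², y = 80 mm, Ī = 3 413 333 mm⁴.
Top flange (beyond web): 50 × 8, A = 400 mm², y = 156 mm, Ī = 2133.3 mm⁴.
Bottom flange (beyond web): 50 × 8, A = 400 mm², y = 4 mm, Ī = 2133.3 mm⁴.
Centroid: ȳ = ΣA·y / ΣA = 80 mm.
Transfer each piece to the centroidal x-axis using Ī + A·d² with d = y − 80:
  web: d = 0 mm → contributes +3 413 333 mm⁴
  top flange (beyond web): d = 76 mm → contributes +2 312 533 mm⁴
  bottom flange (beyond web): d = -76 mm → contributes +2 312 533 mm⁴
Total I = 8 038 400 mm⁴.
For the y-axis: x̄ = 55 mm.
Repeating about the centroidal y-axis gives I_y = 900 000 mm⁴.
Polar second moment: J = I_x + I_y = 8 938 400 mm⁴.

J ≈ 8.94 × 10⁶ mm⁴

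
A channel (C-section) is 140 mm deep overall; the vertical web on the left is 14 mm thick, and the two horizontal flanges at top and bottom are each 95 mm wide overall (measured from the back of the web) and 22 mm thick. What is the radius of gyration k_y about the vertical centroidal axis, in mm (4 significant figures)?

Decompose the section into non-overlapping parts with the origin at the bottom-left of its bounding rectangle.
Web: 14 × 140, A = 1 960 mm², x = 7 mm, Ī = 32013.3 mm⁴.
Top flange (beyond web): 81 × 22, A = 1 782 mm², x = 54.5 mm, Ī = 974 309 mm⁴.
Bottom flange (beyond web): 81 × 22, A = 1 782 mm², x = 54.5 mm, Ī = 974 309 mm⁴.
Centroid: x̄ = ΣA·x / ΣA = 37.6463 mm.
Transfer each piece to the vertical centroidal axis using Ī + A·d² with d = x − 37.6463:
  web: d = -30.6463 mm → contributes +1 872 833 mm⁴
  top flange (beyond web): d = 16.8537 mm → contributes +1 480 482 mm⁴
  bottom flange (beyond web): d = 16.8537 mm → contributes +1 480 482 mm⁴
Total I = 4 833 798 mm⁴.
Radius of gyration: k = √(I/A) = √(4 833 798 / 5 524) = 29.5813 mm.

k_y ≈ 29.58 mm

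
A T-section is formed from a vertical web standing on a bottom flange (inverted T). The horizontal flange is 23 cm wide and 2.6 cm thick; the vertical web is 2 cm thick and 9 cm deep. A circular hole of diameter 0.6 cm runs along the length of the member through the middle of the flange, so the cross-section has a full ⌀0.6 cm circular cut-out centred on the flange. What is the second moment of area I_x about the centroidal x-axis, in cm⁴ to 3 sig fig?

Decompose the section into non-overlapping parts with the origin at the bottom-left of its bounding rectangle.
Flange: 23 × 2.6, A = 59.8 cm², y = 1.3 cm, Ī = 33.687 cm⁴.
Web: 2 × 9, A = 18 cm², y = 7.1 cm, Ī = 121.5 cm⁴.
Hole (subtracted): ⌀0.6, A = 0.28274 cm², y = 1.3 cm, Ī = 0.0063617 cm⁴.
Centroid: ȳ = ΣA·y / ΣA = 2.6468 cm.
Transfer each piece to the centroidal x-axis using Ī + A·d² with d = y − 2.6468:
  flange: d = -1.3468 cm → contributes +142.16 cm⁴
  web: d = 4.4532 cm → contributes +478.46 cm⁴
  hole: d = -1.3468 cm → contributes −0.51922 cm⁴
Total I = 620.1 cm⁴.

I_x ≈ 620 cm⁴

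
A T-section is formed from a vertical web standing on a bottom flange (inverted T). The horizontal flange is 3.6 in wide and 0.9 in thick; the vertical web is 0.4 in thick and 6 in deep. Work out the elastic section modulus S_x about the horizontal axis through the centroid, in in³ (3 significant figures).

Treat the section as a set of non-overlapping primitives; coordinates are from the bounding-box lower-left.
Flange: 3.6 × 0.9, A = 3.24 in², y = 0.45 in, Ī = 0.2187 in⁴.
Web: 0.4 × 6, A = 2.4 in², y = 3.9 in, Ī = 7.2 in⁴.
Centroid: ȳ = ΣA·y / ΣA = 1.9181 in.
Transfer each piece to the horizontal axis through the centroid using Ī + A·d² with d = y − 1.9181:
  flange: d = -1.4681 in → contributes +7.2018 in⁴
  web: d = 1.9819 in → contributes +16.627 in⁴
Total I = 23.829 in⁴.
Extreme fibre distance c = 4.9819 in; S = I/c = 4.7831 in³.

S_x ≈ 4.78 in³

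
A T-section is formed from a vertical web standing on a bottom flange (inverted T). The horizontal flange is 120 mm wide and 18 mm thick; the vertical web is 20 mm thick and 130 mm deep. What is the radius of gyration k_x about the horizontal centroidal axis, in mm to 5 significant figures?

Break the section into simple shapes (no overlaps), measuring from the bottom-left corner of the bounding box.
Flange: 120 × 18, A = 2 160 mm², y = 9 mm, Ī = 58 320 mm⁴.
Web: 20 × 130, A = 2 600 mm², y = 83 mm, Ī = 3 661 667 mm⁴.
Centroid: ȳ = ΣA·y / ΣA = 49.42017 mm.
Transfer each piece to the horizontal centroidal axis using Ī + A·d² with d = y − 49.42017:
  flange: d = -40.42017 mm → contributes +3 587 306 mm⁴
  web: d = 33.57983 mm → contributes +6 593 440 mm⁴
Total I = 10 180 746 mm⁴.
Radius of gyration: k = √(I/A) = √(10 180 746 / 4 760) = 46.24729 mm.

k_x ≈ 46.247 mm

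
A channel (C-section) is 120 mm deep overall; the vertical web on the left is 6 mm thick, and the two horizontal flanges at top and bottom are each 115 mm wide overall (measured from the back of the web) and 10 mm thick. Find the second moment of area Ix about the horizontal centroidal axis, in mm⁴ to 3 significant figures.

Ix ≈ 7.48 × 10⁶ mm⁴

Break the section into simple shapes (no overlaps), measuring from the bottom-left corner of the bounding box.
Web: 6 × 120, A = 720 mm², y = 60 mm, Ī = 864 000 mm⁴.
Top flange (beyond web): 109 × 10, A = 1 090 mm², y = 115 mm, Ī = 9083.3 mm⁴.
Bottom flange (beyond web): 109 × 10, A = 1 090 mm², y = 5 mm, Ī = 9083.3 mm⁴.
By symmetry the centroid is at mid-height, ȳ = 60 mm.
Transfer each piece to the horizontal centroidal axis using Ī + A·d² with d = y − 60:
  web: d = 0 mm → contributes +864 000 mm⁴
  top flange (beyond web): d = 55 mm → contributes +3 306 333 mm⁴
  bottom flange (beyond web): d = -55 mm → contributes +3 306 333 mm⁴
Total I = 7 476 667 mm⁴.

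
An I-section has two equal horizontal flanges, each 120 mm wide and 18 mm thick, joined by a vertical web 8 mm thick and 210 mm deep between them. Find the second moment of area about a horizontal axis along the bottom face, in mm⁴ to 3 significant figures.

I_base ≈ 1.53 × 10⁸ mm⁴

Decompose the section into non-overlapping parts with the origin at the bottom-left of its bounding rectangle.
Bottom flange: 120 × 18, A = 2 160 mm², y = 9 mm, Ī = 58 320 mm⁴.
Web: 8 × 210, A = 1 680 mm², y = 123 mm, Ī = 6 174 000 mm⁴.
Top flange: 120 × 18, A = 2 160 mm², y = 237 mm, Ī = 58 320 mm⁴.
Transfer each piece to the bottom edge using Ī + A·d² with d = y − 0:
  bottom flange: d = 9 mm → contributes +233 280 mm⁴
  web: d = 123 mm → contributes +31 590 720 mm⁴
  top flange: d = 237 mm → contributes +121 383 360 mm⁴
Total I = 153 207 360 mm⁴.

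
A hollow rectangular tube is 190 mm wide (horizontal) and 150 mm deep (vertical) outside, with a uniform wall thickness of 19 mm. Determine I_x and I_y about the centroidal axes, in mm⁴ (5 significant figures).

I_x ≈ 3.5642 × 10⁷ mm⁴, I_y ≈ 5.2961 × 10⁷ mm⁴

Split into non-overlapping primitives; take the origin at the lower-left of the bounding box.
Outer rectangle: 190 × 150, A = 28 500 mm², y = 75 mm, Ī = 53 437 500 mm⁴.
Inner void (subtracted): 152 × 112, A = 17 024 mm², y = 75 mm, Ī = 17 795 755 mm⁴.
By symmetry the centroid is at mid-height, ȳ = 75 mm.
All pieces are centred on the centroidal x-axis, so I = ΣĪ (holes subtracted) = 35 641 745 mm⁴.
Repeating about the centroidal y-axis gives I_y = 52 960 625 mm⁴.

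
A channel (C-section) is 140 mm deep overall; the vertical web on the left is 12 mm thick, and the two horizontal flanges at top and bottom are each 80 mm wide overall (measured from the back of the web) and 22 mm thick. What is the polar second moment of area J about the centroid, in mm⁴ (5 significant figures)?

Break the section into simple shapes (no overlaps), measuring from the bottom-left corner of the bounding box.
Web: 12 × 140, A = 1 680 mm², y = 70 mm, Ī = 2 744 000 mm⁴.
Top flange (beyond web): 68 × 22, A = 1 496 mm², y = 129 mm, Ī = 60338.67 mm⁴.
Bottom flange (beyond web): 68 × 22, A = 1 496 mm², y = 11 mm, Ī = 60338.67 mm⁴.
By symmetry the centroid is at mid-height, ȳ = 70 mm.
Transfer each piece to the centroidal x-axis using Ī + A·d² with d = y − 70:
  web: d = 0 mm → contributes +2 744 000 mm⁴
  top flange (beyond web): d = 59 mm → contributes +5 267 915 mm⁴
  bottom flange (beyond web): d = -59 mm → contributes +5 267 915 mm⁴
Total I = 13 279 829 mm⁴.
For the y-axis: x̄ = 31.61644 mm.
Repeating about the centroidal y-axis gives I_y = 2 894 502 mm⁴.
Polar second moment: J = I_x + I_y = 16 174 331 mm⁴.

J ≈ 1.6174 × 10⁷ mm⁴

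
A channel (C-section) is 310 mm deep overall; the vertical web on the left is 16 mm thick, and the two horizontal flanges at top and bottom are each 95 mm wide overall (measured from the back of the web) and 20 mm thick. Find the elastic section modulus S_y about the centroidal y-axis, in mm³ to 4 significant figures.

Decompose the section into non-overlapping parts with the origin at the bottom-left of its bounding rectangle.
Web: 16 × 310, A = 4 960 mm², x = 8 mm, Ī = 105 813 mm⁴.
Top flange (beyond web): 79 × 20, A = 1 580 mm², x = 55.5 mm, Ī = 821 732 mm⁴.
Bottom flange (beyond web): 79 × 20, A = 1 580 mm², x = 55.5 mm, Ī = 821 732 mm⁴.
Centroid: x̄ = ΣA·x / ΣA = 26.4852 mm.
Transfer each piece to the centroidal y-axis using Ī + A·d² with d = x − 26.4852:
  web: d = -18.4852 mm → contributes +1 800 662 mm⁴
  top flange (beyond web): d = 29.0148 mm → contributes +2 151 866 mm⁴
  bottom flange (beyond web): d = 29.0148 mm → contributes +2 151 866 mm⁴
Total I = 6 104 395 mm⁴.
Extreme fibre distance c = 68.5148 mm; S = I/c = 89 096 mm³.

S_y ≈ 8.910 × 10⁴ mm³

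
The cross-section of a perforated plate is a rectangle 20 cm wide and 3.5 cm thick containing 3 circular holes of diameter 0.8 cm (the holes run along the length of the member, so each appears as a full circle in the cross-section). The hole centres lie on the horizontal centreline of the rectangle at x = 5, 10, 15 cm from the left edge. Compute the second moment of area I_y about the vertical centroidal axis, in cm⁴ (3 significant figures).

I_y ≈ 2310 cm⁴

Decompose the section into non-overlapping parts with the origin at the bottom-left of its bounding rectangle.
Plate: 20 × 3.5, A = 70 cm², x = 10 cm, Ī = 2333.3 cm⁴.
Hole 1 (subtracted): ⌀0.8, A = 0.50265 cm², x = 5 cm, Ī = 0.020106 cm⁴.
Hole 2 (subtracted): ⌀0.8, A = 0.50265 cm², x = 10 cm, Ī = 0.020106 cm⁴.
Hole 3 (subtracted): ⌀0.8, A = 0.50265 cm², x = 15 cm, Ī = 0.020106 cm⁴.
By symmetry the centroid is at mid-width, x̄ = 10 cm.
Transfer each piece to the vertical centroidal axis using Ī + A·d² with d = x − 10:
  plate: d = 0 cm → contributes +2333.3 cm⁴
  hole 1: d = -5 cm → contributes −12.586 cm⁴
  hole 2: d = 0 cm → contributes −0.020106 cm⁴
  hole 3: d = 5 cm → contributes −12.586 cm⁴
Total I = 2308.1 cm⁴.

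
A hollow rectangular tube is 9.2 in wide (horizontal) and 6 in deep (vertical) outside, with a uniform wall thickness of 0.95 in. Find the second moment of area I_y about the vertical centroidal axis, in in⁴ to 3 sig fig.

I_y ≈ 256 in⁴

Split into non-overlapping primitives; take the origin at the lower-left of the bounding box.
Outer rectangle: 9.2 × 6, A = 55.2 in², x = 4.6 in, Ī = 389.34 in⁴.
Inner void (subtracted): 7.3 × 4.1, A = 29.93 in², x = 4.6 in, Ī = 132.91 in⁴.
By symmetry the centroid is at mid-width, x̄ = 4.6 in.
All pieces are centred on the vertical centroidal axis, so I = ΣĪ (holes subtracted) = 256.43 in⁴.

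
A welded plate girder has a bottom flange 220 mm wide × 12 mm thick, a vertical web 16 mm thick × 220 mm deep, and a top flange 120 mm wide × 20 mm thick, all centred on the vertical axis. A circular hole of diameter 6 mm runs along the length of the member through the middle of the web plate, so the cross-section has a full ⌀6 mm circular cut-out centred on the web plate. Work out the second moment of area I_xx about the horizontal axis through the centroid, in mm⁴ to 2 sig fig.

Split into non-overlapping primitives; take the origin at the lower-left of the bounding box.
Bottom plate: 220 × 12, A = 2 640 mm², y = 6 mm, Ī = 31 680 mm⁴.
Web plate: 16 × 220, A = 3 520 mm², y = 122 mm, Ī = 14 197 333 mm⁴.
Top plate: 120 × 20, A = 2 400 mm², y = 242 mm, Ī = 80 000 mm⁴.
Hole (subtracted): ⌀6, A = 28.27 mm², y = 122 mm, Ī = 63.62 mm⁴.
Centroid: ȳ = ΣA·y / ΣA = 119.9 mm.
Transfer each piece to the horizontal axis through the centroid using Ī + A·d² with d = y − 119.9:
  bottom plate: d = -113.9 mm → contributes +34 258 164 mm⁴
  web plate: d = 2.138 mm → contributes +14 213 422 mm⁴
  top plate: d = 122.1 mm → contributes +35 882 402 mm⁴
  hole: d = 2.138 mm → contributes −192.8 mm⁴
Total I = 84 353 794 mm⁴.

I_xx ≈ 8.4 × 10⁷ mm⁴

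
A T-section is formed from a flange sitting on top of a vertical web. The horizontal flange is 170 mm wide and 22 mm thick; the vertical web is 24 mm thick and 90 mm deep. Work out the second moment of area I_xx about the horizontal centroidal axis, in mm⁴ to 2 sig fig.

Break the section into simple shapes (no overlaps), measuring from the bottom-left corner of the bounding box.
Flange: 170 × 22, A = 3 740 mm², y = 101 mm, Ī = 150 847 mm⁴.
Web: 24 × 90, A = 2 160 mm², y = 45 mm, Ī = 1 458 000 mm⁴.
Centroid: ȳ = ΣA·y / ΣA = 80.5 mm.
Transfer each piece to the horizontal centroidal axis using Ī + A·d² with d = y − 80.5:
  flange: d = 20.5 mm → contributes +1 722 842 mm⁴
  web: d = -35.5 mm → contributes +4 179 880 mm⁴
Total I = 5 902 722 mm⁴.

I_xx ≈ 5.9 × 10⁶ mm⁴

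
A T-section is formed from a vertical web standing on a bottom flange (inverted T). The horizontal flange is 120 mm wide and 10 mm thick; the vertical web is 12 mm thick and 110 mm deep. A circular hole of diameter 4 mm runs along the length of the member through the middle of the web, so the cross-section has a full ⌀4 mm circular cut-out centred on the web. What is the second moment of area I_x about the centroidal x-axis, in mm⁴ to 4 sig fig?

Split into non-overlapping primitives; take the origin at the lower-left of the bounding box.
Flange: 120 × 10, A = 1 200 mm², y = 5 mm, Ī = 10 000 mm⁴.
Web: 12 × 110, A = 1 320 mm², y = 65 mm, Ī = 1 331 000 mm⁴.
Hole (subtracted): ⌀4, A = 12.5664 mm², y = 65 mm, Ī = 12.5664 mm⁴.
Centroid: ȳ = ΣA·y / ΣA = 36.2854 mm.
Transfer each piece to the centroidal x-axis using Ī + A·d² with d = y − 36.2854:
  flange: d = -31.2854 mm → contributes +1 184 530 mm⁴
  web: d = 28.7146 mm → contributes +2 419 379 mm⁴
  hole: d = 28.7146 mm → contributes −10373.9 mm⁴
Total I = 3 593 535 mm⁴.

I_x ≈ 3.594 × 10⁶ mm⁴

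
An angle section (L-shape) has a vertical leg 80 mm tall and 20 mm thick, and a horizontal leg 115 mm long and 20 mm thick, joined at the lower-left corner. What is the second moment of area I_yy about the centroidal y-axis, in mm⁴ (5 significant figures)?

I_yy ≈ 4.3540 × 10⁶ mm⁴

Break the section into simple shapes (no overlaps), measuring from the bottom-left corner of the bounding box.
Vertical leg: 20 × 80, A = 1 600 mm², x = 10 mm, Ī = 53333.33 mm⁴.
Horizontal leg (remainder): 95 × 20, A = 1 900 mm², x = 67.5 mm, Ī = 1 428 958 mm⁴.
Centroid: x̄ = ΣA·x / ΣA = 41.21429 mm.
Transfer each piece to the centroidal y-axis using Ī + A·d² with d = x − 41.21429:
  vertical leg: d = -31.21429 mm → contributes +1 612 264 mm⁴
  horizontal leg (remainder): d = 26.28571 mm → contributes +2 741 742 mm⁴
Total I = 4 354 006 mm⁴.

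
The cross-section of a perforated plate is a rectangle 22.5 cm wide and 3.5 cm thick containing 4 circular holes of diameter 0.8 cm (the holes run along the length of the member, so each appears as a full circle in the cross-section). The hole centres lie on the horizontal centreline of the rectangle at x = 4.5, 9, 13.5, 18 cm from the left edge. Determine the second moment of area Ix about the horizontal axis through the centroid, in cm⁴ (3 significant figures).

Ix ≈ 80.3 cm⁴

Split into non-overlapping primitives; take the origin at the lower-left of the bounding box.
Plate: 22.5 × 3.5, A = 78.75 cm², y = 1.75 cm, Ī = 80.391 cm⁴.
Hole 1 (subtracted): ⌀0.8, A = 0.50265 cm², y = 1.75 cm, Ī = 0.020106 cm⁴.
Hole 2 (subtracted): ⌀0.8, A = 0.50265 cm², y = 1.75 cm, Ī = 0.020106 cm⁴.
Hole 3 (subtracted): ⌀0.8, A = 0.50265 cm², y = 1.75 cm, Ī = 0.020106 cm⁴.
Hole 4 (subtracted): ⌀0.8, A = 0.50265 cm², y = 1.75 cm, Ī = 0.020106 cm⁴.
By symmetry the centroid is at mid-height, ȳ = 1.75 cm.
All pieces are centred on the horizontal axis through the centroid, so I = ΣĪ (holes subtracted) = 80.31 cm⁴.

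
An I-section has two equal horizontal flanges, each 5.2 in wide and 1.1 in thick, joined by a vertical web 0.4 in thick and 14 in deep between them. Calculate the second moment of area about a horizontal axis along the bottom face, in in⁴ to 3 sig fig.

I_base ≈ 1860 in⁴

Split into non-overlapping primitives; take the origin at the lower-left of the bounding box.
Bottom flange: 5.2 × 1.1, A = 5.72 in², y = 0.55 in, Ī = 0.57677 in⁴.
Web: 0.4 × 14, A = 5.6 in², y = 8.1 in, Ī = 91.467 in⁴.
Top flange: 5.2 × 1.1, A = 5.72 in², y = 15.65 in, Ī = 0.57677 in⁴.
Transfer each piece to the base of the section using Ī + A·d² with d = y − 0:
  bottom flange: d = 0.55 in → contributes +2.3071 in⁴
  web: d = 8.1 in → contributes +458.88 in⁴
  top flange: d = 15.65 in → contributes +1401.5 in⁴
Total I = 1862.7 in⁴.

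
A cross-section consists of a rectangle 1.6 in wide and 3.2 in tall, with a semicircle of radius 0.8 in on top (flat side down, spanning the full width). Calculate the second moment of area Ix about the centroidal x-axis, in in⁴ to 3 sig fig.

Break the section into simple shapes (no overlaps), measuring from the bottom-left corner of the bounding box.
Rectangular body: 1.6 × 3.2, A = 5.12 in², y = 1.6 in, Ī = 4.3691 in⁴.
Semicircular cap: semicircle r = 0.8, A = 1.0053 in², y = 3.5395 in, Ī = 0.044956 in⁴.
Centroid: ȳ = ΣA·y / ΣA = 1.9183 in.
Transfer each piece to the centroidal x-axis using Ī + A·d² with d = y − 1.9183:
  rectangular body: d = -0.31832 in → contributes +4.8879 in⁴
  semicircular cap: d = 1.6212 in → contributes +2.6872 in⁴
Total I = 7.5751 in⁴.

Ix ≈ 7.58 in⁴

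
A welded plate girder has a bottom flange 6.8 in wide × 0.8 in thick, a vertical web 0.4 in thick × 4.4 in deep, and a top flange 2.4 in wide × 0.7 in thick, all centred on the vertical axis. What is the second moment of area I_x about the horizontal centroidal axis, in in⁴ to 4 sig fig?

I_x ≈ 39.95 in⁴

Break the section into simple shapes (no overlaps), measuring from the bottom-left corner of the bounding box.
Bottom plate: 6.8 × 0.8, A = 5.44 in², y = 0.4 in, Ī = 0.290133 in⁴.
Web plate: 0.4 × 4.4, A = 1.76 in², y = 3 in, Ī = 2.83947 in⁴.
Top plate: 2.4 × 0.7, A = 1.68 in², y = 5.55 in, Ī = 0.0686 in⁴.
Centroid: ȳ = ΣA·y / ΣA = 1.88964 in.
Transfer each piece to the horizontal centroidal axis using Ī + A·d² with d = y − 1.88964:
  bottom plate: d = -1.48964 in → contributes +12.3616 in⁴
  web plate: d = 1.11036 in → contributes +5.00937 in⁴
  top plate: d = 3.66036 in → contributes +22.5776 in⁴
Total I = 39.9486 in⁴.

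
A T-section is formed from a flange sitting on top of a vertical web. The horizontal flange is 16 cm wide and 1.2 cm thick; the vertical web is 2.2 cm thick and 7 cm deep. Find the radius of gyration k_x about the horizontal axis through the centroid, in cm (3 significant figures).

Break the section into simple shapes (no overlaps), measuring from the bottom-left corner of the bounding box.
Flange: 16 × 1.2, A = 19.2 cm², y = 7.6 cm, Ī = 2.304 cm⁴.
Web: 2.2 × 7, A = 15.4 cm², y = 3.5 cm, Ī = 62.883 cm⁴.
Centroid: ȳ = ΣA·y / ΣA = 5.7751 cm.
Transfer each piece to the horizontal axis through the centroid using Ī + A·d² with d = y − 5.7751:
  flange: d = 1.8249 cm → contributes +66.242 cm⁴
  web: d = -2.2751 cm → contributes +142.6 cm⁴
Total I = 208.84 cm⁴.
Radius of gyration: k = √(I/A) = √(208.84 / 34.6) = 2.4568 cm.

k_x ≈ 2.46 cm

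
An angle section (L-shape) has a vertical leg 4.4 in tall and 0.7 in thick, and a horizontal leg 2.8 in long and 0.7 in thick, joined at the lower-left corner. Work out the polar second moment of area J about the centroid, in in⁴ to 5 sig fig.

J ≈ 11.051 in⁴

Treat the section as a set of non-overlapping primitives; coordinates are from the bounding-box lower-left.
Vertical leg: 0.7 × 4.4, A = 3.08 in², y = 2.2 in, Ī = 4.969067 in⁴.
Horizontal leg (remainder): 2.1 × 0.7, A = 1.47 in², y = 0.35 in, Ī = 0.060025 in⁴.
Centroid: ȳ = ΣA·y / ΣA = 1.602308 in.
Transfer each piece to the centroidal x-axis using Ī + A·d² with d = y − 1.602308:
  vertical leg: d = 0.5976923 in → contributes +6.069354 in⁴
  horizontal leg (remainder): d = -1.252308 in → contributes +2.365389 in⁴
Total I = 8.434742 in⁴.
For the y-axis: x̄ = 0.8023077 in.
Repeating about the centroidal y-axis gives I_y = 2.616342 in⁴.
Polar second moment: J = I_x + I_y = 11.05108 in⁴.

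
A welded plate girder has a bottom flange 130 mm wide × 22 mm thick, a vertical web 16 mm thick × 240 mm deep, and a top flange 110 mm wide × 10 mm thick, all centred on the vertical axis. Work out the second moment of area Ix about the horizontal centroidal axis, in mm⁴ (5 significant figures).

Ix ≈ 7.7614 × 10⁷ mm⁴

Decompose the section into non-overlapping parts with the origin at the bottom-left of its bounding rectangle.
Bottom plate: 130 × 22, A = 2 860 mm², y = 11 mm, Ī = 115353.3 mm⁴.
Web plate: 16 × 240, A = 3 840 mm², y = 142 mm, Ī = 18 432 000 mm⁴.
Top plate: 110 × 10, A = 1 100 mm², y = 267 mm, Ī = 9166.667 mm⁴.
Centroid: ȳ = ΣA·y / ΣA = 111.5949 mm.
Transfer each piece to the horizontal centroidal axis using Ī + A·d² with d = y − 111.5949:
  bottom plate: d = -100.5949 mm → contributes +29 056 632 mm⁴
  web plate: d = 30.40513 mm → contributes +21 981 972 mm⁴
  top plate: d = 155.4051 mm → contributes +26 574 996 mm⁴
Total I = 77 613 600 mm⁴.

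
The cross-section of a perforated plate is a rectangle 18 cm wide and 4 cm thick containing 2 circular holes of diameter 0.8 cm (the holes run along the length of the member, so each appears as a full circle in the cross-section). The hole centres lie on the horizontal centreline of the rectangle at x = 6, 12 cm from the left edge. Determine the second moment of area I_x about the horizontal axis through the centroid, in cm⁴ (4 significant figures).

Decompose the section into non-overlapping parts with the origin at the bottom-left of its bounding rectangle.
Plate: 18 × 4, A = 72 cm², y = 2 cm, Ī = 96 cm⁴.
Hole 1 (subtracted): ⌀0.8, A = 0.502655 cm², y = 2 cm, Ī = 0.0201062 cm⁴.
Hole 2 (subtracted): ⌀0.8, A = 0.502655 cm², y = 2 cm, Ī = 0.0201062 cm⁴.
By symmetry the centroid is at mid-height, ȳ = 2 cm.
All pieces are centred on the horizontal axis through the centroid, so I = ΣĪ (holes subtracted) = 95.9598 cm⁴.

I_x ≈ 95.96 cm⁴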